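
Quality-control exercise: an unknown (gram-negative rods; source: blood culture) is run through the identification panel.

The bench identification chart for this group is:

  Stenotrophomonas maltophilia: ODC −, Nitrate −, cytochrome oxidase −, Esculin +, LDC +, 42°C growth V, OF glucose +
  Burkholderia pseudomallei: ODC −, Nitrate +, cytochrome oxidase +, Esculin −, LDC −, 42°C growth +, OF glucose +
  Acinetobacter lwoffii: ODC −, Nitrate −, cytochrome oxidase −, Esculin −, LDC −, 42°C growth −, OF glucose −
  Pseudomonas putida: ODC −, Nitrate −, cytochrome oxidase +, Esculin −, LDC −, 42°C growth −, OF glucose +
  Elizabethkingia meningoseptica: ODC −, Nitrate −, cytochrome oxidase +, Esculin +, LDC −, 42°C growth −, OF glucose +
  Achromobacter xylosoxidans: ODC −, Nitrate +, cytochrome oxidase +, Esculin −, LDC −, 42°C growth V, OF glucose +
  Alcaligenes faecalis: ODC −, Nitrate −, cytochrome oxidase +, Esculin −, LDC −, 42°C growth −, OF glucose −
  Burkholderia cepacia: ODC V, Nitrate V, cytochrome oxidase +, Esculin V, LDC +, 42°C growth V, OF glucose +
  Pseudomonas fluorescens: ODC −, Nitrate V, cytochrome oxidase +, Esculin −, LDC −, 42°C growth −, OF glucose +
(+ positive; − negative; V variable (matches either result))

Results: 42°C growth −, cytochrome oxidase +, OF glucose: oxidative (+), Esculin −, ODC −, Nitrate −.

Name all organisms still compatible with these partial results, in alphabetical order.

Esculin −: excludes Stenotrophomonas maltophilia, Elizabethkingia meningoseptica — 7 left.
42°C growth −: excludes Burkholderia pseudomallei — 6 left.
ODC −: all 6 remaining candidates are consistent.
cytochrome oxidase +: excludes Acinetobacter lwoffii — 5 left.
OF glucose +: excludes Alcaligenes faecalis — 4 left.
Nitrate −: excludes Achromobacter xylosoxidans — 3 left.

Burkholderia cepacia, Pseudomonas fluorescens, Pseudomonas putida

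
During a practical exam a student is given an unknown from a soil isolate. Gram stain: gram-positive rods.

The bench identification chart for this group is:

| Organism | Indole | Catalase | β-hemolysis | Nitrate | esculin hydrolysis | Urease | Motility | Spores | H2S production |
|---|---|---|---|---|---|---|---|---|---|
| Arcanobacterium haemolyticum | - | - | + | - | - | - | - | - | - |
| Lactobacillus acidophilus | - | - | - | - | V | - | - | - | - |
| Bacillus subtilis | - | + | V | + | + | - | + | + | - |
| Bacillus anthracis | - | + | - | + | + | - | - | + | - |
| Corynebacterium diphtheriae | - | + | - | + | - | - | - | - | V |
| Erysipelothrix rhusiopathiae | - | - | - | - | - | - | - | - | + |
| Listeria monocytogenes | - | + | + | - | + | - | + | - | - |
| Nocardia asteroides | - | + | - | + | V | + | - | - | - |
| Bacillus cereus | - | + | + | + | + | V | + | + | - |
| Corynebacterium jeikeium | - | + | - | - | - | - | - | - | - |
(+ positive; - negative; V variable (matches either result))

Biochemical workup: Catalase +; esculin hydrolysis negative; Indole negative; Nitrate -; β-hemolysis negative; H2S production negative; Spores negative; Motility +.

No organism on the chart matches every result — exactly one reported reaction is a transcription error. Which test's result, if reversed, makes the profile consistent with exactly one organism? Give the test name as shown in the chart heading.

Motility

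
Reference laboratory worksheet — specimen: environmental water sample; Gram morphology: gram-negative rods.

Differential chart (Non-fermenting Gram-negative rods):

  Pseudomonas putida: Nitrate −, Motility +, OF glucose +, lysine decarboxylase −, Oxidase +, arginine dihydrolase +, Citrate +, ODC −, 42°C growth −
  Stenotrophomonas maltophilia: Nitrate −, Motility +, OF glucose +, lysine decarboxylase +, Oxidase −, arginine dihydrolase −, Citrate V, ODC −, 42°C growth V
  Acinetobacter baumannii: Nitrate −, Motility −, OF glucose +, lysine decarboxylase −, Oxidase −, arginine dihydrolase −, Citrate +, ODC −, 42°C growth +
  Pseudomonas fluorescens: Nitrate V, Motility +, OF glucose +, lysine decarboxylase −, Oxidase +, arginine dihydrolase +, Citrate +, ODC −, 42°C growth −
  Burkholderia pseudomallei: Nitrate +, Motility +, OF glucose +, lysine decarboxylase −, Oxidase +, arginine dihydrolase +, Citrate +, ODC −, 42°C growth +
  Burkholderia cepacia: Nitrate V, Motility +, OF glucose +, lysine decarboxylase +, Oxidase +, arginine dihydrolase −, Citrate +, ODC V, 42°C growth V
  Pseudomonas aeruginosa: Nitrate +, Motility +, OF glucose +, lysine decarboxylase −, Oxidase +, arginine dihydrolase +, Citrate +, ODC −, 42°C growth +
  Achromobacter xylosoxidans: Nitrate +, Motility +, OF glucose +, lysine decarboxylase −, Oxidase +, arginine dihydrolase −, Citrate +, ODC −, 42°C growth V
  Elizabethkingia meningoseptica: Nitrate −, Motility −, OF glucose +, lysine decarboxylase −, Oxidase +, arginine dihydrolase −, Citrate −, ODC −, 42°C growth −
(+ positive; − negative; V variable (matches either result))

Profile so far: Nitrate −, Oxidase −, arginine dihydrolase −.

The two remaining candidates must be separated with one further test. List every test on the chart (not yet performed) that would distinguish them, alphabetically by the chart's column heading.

lysine decarboxylase, Motility

Nitrate −: excludes Burkholderia pseudomallei, Pseudomonas aeruginosa, Achromobacter xylosoxidans — 6 left.
Oxidase −: excludes Pseudomonas putida, Pseudomonas fluorescens, Burkholderia cepacia, Elizabethkingia meningoseptica — 2 left.
arginine dihydrolase −: all 2 remaining candidates are consistent.
Two candidates remain: Acinetobacter baumannii and Stenotrophomonas maltophilia.
  Motility: Acinetobacter baumannii −, Stenotrophomonas maltophilia + — discriminates.
  OF glucose: + vs + — same for both, does not separate.
  lysine decarboxylase: Acinetobacter baumannii −, Stenotrophomonas maltophilia + — discriminates.
  Citrate: + vs V — variable for at least one, does not separate.
  ODC: − vs − — same for both, does not separate.
  42°C growth: + vs V — variable for at least one, does not separate.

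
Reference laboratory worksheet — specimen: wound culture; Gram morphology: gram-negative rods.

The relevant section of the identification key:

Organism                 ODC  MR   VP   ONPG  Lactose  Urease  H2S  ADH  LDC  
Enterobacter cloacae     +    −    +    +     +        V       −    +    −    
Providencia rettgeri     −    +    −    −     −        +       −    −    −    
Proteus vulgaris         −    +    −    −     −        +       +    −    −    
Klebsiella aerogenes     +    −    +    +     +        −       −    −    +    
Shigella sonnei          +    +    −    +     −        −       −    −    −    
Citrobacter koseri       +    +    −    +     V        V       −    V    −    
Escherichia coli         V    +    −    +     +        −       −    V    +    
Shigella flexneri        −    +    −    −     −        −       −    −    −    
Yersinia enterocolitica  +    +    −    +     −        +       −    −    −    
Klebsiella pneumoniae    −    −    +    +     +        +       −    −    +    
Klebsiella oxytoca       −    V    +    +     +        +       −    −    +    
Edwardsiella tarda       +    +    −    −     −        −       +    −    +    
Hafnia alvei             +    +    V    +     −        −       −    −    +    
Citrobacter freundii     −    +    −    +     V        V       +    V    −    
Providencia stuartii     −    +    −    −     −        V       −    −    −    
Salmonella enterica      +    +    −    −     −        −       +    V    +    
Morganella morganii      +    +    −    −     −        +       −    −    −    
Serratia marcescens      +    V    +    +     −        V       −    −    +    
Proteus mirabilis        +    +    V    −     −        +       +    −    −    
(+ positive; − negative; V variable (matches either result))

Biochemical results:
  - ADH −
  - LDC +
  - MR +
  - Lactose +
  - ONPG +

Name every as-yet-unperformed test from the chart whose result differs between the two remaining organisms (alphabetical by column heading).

ADH −: excludes Enterobacter cloacae — 18 left.
LDC +: excludes 10 organisms — 8 left.
ONPG +: excludes Edwardsiella tarda, Salmonella enterica — 6 left.
Lactose +: excludes Hafnia alvei, Serratia marcescens — 4 left.
MR +: excludes Klebsiella aerogenes, Klebsiella pneumoniae — 2 left.
Two candidates remain: Escherichia coli and Klebsiella oxytoca.
  ODC: V vs − — variable for at least one, does not separate.
  VP: Escherichia coli −, Klebsiella oxytoca + — discriminates.
  Urease: Escherichia coli −, Klebsiella oxytoca + — discriminates.
  H2S: − vs − — same for both, does not separate.

Urease, VP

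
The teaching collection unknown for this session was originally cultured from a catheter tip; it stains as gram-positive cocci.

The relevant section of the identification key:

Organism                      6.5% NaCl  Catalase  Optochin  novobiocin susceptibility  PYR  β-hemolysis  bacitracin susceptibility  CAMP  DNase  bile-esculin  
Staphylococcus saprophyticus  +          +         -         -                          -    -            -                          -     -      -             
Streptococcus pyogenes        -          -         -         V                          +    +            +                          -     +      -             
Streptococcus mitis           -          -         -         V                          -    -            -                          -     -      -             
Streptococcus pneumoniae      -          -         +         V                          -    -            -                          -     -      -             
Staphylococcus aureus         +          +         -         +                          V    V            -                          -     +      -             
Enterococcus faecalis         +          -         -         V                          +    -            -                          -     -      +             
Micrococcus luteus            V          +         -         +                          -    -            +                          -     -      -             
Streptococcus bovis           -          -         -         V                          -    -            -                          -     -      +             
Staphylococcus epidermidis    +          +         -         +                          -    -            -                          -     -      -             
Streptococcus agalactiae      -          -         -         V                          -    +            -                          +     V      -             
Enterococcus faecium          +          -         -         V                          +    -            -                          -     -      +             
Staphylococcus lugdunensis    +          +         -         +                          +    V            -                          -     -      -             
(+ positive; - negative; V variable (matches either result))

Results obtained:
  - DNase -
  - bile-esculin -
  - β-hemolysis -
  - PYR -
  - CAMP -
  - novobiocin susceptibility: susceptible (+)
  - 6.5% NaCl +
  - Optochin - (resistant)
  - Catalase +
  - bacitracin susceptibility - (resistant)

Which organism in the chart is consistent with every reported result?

CAMP -: excludes Streptococcus agalactiae — 11 left.
β-hemolysis -: excludes Streptococcus pyogenes — 10 left.
Optochin -: excludes Streptococcus pneumoniae — 9 left.
Catalase +: excludes Streptococcus mitis, Enterococcus faecalis, Streptococcus bovis, Enterococcus faecium — 5 left.
bile-esculin -: all 5 remaining candidates are consistent.
PYR -: excludes Staphylococcus lugdunensis — 4 left.
novobiocin susceptibility +: excludes Staphylococcus saprophyticus — 3 left.
DNase -: excludes Staphylococcus aureus — 2 left.
6.5% NaCl +: all 2 remaining candidates are consistent.
bacitracin susceptibility -: excludes Micrococcus luteus — 1 left.

Staphylococcus epidermidis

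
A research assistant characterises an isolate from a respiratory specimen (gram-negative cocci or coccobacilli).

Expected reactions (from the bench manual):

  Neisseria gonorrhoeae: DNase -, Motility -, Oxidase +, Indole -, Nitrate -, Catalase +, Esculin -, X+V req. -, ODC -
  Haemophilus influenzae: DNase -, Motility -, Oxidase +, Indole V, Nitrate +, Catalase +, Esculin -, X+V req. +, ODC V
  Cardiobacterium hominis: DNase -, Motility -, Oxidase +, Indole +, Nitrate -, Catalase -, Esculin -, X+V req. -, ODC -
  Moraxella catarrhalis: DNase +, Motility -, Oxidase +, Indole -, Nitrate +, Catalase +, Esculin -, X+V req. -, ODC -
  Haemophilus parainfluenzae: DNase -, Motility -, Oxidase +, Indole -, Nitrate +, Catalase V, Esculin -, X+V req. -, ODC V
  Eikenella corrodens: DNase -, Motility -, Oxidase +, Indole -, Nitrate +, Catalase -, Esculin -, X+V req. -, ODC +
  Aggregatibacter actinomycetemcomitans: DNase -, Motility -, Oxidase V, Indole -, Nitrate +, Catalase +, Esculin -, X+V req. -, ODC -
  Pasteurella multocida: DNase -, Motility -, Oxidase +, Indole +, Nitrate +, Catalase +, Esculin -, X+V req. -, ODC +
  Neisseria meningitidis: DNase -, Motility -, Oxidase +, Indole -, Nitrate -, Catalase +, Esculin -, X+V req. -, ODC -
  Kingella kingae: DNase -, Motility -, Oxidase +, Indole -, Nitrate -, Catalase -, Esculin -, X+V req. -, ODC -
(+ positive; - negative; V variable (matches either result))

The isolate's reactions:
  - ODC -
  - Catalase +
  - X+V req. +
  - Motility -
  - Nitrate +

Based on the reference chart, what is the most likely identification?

X+V req. +: excludes 9 organisms — 1 left.
Motility -: the one remaining candidate is consistent.
Nitrate +: the one remaining candidate is consistent.
Catalase +: the one remaining candidate is consistent.
ODC -: the one remaining candidate is consistent.

Haemophilus influenzae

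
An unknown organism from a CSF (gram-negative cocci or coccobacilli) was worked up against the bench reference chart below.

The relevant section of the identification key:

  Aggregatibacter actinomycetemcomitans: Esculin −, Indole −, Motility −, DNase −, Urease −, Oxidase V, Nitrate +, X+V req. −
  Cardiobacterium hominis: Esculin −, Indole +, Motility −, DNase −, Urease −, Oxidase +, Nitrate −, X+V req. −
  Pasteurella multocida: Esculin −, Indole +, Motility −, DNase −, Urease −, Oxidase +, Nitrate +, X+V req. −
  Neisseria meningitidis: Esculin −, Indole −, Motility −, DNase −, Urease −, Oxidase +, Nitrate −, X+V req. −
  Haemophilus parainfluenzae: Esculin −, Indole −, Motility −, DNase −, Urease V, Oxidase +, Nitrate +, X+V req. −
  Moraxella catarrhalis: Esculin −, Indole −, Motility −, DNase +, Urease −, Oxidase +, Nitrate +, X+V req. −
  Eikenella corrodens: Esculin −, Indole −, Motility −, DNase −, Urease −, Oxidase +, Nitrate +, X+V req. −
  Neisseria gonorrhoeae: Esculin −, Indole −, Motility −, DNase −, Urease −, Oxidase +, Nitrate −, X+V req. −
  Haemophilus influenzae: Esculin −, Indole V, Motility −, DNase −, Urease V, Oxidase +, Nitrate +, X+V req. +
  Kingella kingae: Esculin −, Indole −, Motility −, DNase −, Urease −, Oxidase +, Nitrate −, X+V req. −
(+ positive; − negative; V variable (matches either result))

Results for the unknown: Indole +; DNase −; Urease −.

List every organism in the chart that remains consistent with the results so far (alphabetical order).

Indole +: excludes 7 organisms — 3 left.
Urease −: all 3 remaining candidates are consistent.
DNase −: all 3 remaining candidates are consistent.

Cardiobacterium hominis, Haemophilus influenzae, Pasteurella multocida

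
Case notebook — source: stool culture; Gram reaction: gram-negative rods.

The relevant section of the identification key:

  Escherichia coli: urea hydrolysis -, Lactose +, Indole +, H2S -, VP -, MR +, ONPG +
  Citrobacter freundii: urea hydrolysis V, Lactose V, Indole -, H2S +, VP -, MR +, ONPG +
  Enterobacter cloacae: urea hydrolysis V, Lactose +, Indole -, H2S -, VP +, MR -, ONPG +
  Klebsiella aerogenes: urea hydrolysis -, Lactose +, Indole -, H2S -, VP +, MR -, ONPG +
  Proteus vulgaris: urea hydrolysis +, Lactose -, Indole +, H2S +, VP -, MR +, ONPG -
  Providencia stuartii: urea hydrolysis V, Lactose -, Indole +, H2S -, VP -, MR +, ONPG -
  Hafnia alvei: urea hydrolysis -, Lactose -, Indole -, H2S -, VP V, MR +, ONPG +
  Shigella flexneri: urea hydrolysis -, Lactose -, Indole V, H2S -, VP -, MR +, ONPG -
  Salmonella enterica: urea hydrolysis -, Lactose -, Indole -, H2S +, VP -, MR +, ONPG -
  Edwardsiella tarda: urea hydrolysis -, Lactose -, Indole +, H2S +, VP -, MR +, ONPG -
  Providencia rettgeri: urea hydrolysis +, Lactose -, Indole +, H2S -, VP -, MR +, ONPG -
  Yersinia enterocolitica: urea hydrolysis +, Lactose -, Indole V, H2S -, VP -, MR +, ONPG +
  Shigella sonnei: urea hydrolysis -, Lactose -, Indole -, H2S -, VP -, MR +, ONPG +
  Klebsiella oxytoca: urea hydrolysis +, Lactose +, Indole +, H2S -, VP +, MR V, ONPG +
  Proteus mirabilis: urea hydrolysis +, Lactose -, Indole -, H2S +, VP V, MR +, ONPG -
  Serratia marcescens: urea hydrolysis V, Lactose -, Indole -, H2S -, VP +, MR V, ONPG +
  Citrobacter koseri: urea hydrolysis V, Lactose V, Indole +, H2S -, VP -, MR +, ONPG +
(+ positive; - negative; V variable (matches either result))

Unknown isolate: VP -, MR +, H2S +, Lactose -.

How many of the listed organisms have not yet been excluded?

5

VP -: excludes Enterobacter cloacae, Klebsiella aerogenes, Klebsiella oxytoca, Serratia marcescens — 13 left.
Lactose -: excludes Escherichia coli — 12 left.
MR +: all 12 remaining candidates are consistent.
H2S +: excludes 7 organisms — 5 left.
Still consistent: Citrobacter freundii, Edwardsiella tarda, Proteus mirabilis, Proteus vulgaris, Salmonella enterica.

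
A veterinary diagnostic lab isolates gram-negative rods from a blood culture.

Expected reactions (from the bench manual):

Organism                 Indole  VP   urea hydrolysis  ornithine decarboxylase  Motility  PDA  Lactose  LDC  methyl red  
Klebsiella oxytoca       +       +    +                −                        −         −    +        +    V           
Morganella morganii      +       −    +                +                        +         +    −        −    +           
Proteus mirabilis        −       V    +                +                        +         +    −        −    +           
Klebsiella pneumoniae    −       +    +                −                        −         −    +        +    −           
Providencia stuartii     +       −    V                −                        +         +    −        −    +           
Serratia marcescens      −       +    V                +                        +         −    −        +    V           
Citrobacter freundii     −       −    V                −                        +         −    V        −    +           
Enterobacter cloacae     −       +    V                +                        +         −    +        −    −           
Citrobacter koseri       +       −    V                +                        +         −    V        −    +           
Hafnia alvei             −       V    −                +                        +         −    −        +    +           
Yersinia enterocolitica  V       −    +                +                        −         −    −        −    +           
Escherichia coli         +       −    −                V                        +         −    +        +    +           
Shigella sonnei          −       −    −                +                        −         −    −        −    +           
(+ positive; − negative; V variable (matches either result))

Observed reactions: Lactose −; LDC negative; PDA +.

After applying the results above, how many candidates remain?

3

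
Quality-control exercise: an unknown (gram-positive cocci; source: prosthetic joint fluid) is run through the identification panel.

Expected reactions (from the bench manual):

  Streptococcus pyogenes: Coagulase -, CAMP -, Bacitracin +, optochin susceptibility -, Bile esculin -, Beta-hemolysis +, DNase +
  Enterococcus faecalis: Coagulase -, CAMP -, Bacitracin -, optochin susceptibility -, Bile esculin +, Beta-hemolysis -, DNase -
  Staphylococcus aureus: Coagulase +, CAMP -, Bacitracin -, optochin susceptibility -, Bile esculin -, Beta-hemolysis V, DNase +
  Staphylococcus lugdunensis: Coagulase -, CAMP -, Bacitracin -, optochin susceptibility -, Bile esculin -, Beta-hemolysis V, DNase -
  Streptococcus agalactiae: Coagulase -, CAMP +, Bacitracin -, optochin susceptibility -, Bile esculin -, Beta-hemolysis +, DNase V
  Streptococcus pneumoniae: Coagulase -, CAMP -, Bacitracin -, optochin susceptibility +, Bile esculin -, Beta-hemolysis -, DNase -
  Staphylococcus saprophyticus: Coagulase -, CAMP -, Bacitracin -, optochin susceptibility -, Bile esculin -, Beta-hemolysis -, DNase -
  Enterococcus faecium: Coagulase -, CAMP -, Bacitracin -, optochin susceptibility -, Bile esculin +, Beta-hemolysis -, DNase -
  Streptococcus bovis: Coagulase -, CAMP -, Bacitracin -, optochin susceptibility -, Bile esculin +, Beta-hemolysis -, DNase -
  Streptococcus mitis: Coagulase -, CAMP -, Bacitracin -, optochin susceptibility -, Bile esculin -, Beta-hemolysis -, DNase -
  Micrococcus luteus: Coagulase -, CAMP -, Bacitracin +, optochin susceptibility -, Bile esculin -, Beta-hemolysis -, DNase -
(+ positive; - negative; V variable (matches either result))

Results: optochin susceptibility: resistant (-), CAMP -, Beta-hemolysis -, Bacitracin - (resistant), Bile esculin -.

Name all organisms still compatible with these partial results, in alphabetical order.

Staphylococcus aureus, Staphylococcus lugdunensis, Staphylococcus saprophyticus, Streptococcus mitis

Beta-hemolysis -: excludes Streptococcus pyogenes, Streptococcus agalactiae — 9 left.
Bile esculin -: excludes Enterococcus faecalis, Enterococcus faecium, Streptococcus bovis — 6 left.
CAMP -: all 6 remaining candidates are consistent.
optochin susceptibility -: excludes Streptococcus pneumoniae — 5 left.
Bacitracin -: excludes Micrococcus luteus — 4 left.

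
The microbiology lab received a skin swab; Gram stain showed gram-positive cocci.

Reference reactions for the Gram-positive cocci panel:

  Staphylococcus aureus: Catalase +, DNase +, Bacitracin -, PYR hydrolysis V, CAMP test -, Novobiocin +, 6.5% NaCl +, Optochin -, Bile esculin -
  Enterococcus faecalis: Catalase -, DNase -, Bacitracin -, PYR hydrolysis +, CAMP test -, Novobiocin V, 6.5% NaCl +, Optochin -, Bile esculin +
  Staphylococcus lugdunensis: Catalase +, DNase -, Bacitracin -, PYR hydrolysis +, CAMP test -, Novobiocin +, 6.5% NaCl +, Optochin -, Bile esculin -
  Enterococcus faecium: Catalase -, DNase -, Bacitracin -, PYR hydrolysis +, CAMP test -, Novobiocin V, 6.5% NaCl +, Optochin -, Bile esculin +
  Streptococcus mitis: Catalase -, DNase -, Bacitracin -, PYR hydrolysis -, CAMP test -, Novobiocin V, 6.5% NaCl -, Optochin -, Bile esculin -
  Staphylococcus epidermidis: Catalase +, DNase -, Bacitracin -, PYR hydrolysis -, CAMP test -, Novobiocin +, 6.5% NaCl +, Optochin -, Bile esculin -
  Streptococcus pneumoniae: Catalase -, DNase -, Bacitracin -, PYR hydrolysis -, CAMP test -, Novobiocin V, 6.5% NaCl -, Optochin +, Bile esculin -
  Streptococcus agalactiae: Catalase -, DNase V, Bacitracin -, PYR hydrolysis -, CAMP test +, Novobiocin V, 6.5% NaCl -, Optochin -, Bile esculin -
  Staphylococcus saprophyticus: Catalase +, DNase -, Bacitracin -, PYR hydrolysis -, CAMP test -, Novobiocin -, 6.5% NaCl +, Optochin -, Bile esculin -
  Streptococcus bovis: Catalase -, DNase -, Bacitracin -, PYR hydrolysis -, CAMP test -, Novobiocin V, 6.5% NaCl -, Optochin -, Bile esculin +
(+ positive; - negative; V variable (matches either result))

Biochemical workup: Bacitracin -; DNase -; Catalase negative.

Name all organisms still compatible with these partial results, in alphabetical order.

Bacitracin -: all 10 remaining candidates are consistent.
DNase -: excludes Staphylococcus aureus — 9 left.
Catalase -: excludes Staphylococcus lugdunensis, Staphylococcus epidermidis, Staphylococcus saprophyticus — 6 left.

Enterococcus faecalis, Enterococcus faecium, Streptococcus agalactiae, Streptococcus bovis, Streptococcus mitis, Streptococcus pneumoniae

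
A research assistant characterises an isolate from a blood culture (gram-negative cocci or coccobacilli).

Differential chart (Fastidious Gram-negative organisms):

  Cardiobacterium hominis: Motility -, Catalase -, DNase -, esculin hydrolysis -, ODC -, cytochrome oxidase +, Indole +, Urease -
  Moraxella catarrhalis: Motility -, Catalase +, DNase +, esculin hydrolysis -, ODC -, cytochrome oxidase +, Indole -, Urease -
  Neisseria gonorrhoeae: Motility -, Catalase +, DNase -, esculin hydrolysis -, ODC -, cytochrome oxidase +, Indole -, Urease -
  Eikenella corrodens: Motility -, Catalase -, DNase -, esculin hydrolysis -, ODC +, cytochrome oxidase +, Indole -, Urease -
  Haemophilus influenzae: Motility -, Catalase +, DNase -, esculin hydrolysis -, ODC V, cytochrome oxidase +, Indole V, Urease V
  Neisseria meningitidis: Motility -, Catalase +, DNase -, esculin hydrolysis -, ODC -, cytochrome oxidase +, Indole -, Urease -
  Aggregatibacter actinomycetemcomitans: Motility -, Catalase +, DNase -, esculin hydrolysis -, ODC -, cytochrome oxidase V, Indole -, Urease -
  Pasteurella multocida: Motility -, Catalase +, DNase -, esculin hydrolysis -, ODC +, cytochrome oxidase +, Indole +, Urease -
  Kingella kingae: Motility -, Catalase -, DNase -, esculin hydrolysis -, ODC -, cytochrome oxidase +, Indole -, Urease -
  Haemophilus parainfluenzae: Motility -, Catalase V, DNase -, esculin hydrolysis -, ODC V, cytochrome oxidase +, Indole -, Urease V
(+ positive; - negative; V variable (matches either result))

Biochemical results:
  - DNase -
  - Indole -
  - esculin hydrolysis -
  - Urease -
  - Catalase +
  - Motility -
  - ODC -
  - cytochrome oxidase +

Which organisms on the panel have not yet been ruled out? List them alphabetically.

Aggregatibacter actinomycetemcomitans, Haemophilus influenzae, Haemophilus parainfluenzae, Neisseria gonorrhoeae, Neisseria meningitidis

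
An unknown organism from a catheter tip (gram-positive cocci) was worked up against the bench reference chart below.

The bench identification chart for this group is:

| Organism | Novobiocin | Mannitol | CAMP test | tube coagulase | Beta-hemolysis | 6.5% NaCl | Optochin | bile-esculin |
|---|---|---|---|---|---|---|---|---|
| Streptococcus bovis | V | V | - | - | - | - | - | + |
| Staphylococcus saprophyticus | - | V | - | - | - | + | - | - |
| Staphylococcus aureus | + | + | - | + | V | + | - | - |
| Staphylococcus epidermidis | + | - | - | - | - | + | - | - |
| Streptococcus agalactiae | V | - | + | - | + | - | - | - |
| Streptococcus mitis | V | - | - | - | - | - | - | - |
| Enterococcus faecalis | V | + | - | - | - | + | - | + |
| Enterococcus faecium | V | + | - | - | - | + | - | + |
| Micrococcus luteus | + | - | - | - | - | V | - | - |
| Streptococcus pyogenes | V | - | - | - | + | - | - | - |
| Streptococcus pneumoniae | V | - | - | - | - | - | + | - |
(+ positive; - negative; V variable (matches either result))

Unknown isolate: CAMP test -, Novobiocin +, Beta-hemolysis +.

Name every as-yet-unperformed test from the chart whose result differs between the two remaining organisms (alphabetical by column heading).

6.5% NaCl, Mannitol, tube coagulase

Novobiocin +: excludes Staphylococcus saprophyticus — 10 left.
Beta-hemolysis +: excludes 7 organisms — 3 left.
CAMP test -: excludes Streptococcus agalactiae — 2 left.
Two candidates remain: Staphylococcus aureus and Streptococcus pyogenes.
  Mannitol: Staphylococcus aureus +, Streptococcus pyogenes - — discriminates.
  tube coagulase: Staphylococcus aureus +, Streptococcus pyogenes - — discriminates.
  6.5% NaCl: Staphylococcus aureus +, Streptococcus pyogenes - — discriminates.
  Optochin: - vs - — same for both, does not separate.
  bile-esculin: - vs - — same for both, does not separate.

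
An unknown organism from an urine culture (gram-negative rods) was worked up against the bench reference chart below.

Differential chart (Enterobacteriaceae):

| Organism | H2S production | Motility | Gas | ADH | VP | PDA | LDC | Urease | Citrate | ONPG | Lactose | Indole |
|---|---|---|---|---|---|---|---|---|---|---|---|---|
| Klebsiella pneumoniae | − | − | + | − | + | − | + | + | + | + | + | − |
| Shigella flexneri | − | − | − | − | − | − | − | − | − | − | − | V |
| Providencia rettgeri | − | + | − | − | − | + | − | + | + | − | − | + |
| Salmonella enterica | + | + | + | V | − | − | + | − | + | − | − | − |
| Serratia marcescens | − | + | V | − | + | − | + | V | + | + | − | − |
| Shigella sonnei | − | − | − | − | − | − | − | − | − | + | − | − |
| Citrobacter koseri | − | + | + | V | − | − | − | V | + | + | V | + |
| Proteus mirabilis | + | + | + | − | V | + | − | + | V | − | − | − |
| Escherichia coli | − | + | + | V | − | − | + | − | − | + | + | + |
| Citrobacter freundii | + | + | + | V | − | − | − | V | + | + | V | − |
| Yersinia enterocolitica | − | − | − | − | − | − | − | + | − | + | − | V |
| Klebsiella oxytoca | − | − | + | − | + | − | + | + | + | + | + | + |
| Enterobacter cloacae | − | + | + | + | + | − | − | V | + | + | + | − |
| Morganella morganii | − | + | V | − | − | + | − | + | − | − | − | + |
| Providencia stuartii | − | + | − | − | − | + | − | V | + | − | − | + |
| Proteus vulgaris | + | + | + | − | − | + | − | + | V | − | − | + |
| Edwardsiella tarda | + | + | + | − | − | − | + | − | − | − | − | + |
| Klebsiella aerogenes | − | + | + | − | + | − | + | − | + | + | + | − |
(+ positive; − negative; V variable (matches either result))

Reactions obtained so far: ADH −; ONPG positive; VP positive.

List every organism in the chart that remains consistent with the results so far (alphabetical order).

ONPG +: excludes 8 organisms — 10 left.
VP +: excludes 5 organisms — 5 left.
ADH −: excludes Enterobacter cloacae — 4 left.

Klebsiella aerogenes, Klebsiella oxytoca, Klebsiella pneumoniae, Serratia marcescens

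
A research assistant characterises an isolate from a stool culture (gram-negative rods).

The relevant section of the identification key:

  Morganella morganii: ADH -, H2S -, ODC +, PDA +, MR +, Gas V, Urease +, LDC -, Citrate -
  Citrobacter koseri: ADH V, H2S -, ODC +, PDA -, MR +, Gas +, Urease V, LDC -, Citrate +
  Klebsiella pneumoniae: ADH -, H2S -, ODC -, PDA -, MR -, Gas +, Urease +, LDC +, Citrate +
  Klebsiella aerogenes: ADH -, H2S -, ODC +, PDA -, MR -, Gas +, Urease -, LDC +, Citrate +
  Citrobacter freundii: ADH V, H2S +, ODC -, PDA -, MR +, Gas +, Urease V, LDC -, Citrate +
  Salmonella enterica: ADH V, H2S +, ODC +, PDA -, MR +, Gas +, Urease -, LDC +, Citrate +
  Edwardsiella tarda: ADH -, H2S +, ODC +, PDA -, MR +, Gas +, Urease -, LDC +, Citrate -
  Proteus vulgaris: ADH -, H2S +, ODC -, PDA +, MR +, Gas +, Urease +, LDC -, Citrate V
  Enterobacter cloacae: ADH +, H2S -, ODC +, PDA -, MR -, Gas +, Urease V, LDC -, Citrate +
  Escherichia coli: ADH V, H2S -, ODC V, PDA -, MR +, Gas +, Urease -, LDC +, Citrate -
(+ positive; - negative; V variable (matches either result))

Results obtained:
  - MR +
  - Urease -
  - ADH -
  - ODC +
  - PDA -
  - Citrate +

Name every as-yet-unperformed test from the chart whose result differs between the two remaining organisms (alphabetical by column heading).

H2S, LDC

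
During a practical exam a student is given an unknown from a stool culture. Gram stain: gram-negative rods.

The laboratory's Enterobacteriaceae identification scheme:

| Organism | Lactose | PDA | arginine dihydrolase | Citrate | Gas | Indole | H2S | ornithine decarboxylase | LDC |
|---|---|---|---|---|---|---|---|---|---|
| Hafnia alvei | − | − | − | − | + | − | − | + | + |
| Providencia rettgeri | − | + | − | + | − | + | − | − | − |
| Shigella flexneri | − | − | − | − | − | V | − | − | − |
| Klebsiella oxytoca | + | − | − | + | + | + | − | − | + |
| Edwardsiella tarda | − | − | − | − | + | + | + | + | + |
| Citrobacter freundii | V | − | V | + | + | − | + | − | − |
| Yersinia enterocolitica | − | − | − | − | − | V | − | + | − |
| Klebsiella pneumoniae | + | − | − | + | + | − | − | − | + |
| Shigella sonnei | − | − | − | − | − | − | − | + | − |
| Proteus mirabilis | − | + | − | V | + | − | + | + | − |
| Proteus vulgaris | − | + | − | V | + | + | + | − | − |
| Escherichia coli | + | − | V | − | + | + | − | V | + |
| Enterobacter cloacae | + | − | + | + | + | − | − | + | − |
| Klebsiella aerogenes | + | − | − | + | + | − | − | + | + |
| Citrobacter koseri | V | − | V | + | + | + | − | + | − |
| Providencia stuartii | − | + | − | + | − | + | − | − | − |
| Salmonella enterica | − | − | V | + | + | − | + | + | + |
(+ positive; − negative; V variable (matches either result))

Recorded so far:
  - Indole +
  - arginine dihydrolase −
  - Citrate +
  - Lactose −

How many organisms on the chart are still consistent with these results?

4

arginine dihydrolase −: excludes Enterobacter cloacae — 16 left.
Indole +: excludes 7 organisms — 9 left.
Lactose −: excludes Klebsiella oxytoca, Escherichia coli — 7 left.
Citrate +: excludes Shigella flexneri, Edwardsiella tarda, Yersinia enterocolitica — 4 left.
Still consistent: Citrobacter koseri, Proteus vulgaris, Providencia rettgeri, Providencia stuartii.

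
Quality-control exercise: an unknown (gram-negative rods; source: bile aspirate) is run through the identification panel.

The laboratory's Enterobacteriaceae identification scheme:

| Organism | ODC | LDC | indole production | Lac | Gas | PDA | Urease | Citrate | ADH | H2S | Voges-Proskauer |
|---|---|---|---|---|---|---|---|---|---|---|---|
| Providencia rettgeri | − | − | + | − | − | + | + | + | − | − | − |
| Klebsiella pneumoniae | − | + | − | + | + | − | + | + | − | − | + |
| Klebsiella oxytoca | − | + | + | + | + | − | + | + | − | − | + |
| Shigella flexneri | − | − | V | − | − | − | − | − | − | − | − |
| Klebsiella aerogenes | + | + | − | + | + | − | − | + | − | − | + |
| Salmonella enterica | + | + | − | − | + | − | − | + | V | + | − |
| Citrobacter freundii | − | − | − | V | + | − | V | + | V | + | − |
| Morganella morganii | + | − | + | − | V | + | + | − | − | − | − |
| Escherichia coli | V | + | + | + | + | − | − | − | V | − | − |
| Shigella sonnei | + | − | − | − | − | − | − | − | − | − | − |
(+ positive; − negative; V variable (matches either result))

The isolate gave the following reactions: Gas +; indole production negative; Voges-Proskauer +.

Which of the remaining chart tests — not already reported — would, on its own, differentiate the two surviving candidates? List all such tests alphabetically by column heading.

indole production −: excludes Providencia rettgeri, Klebsiella oxytoca, Morganella morganii, Escherichia coli — 6 left.
Gas +: excludes Shigella flexneri, Shigella sonnei — 4 left.
Voges-Proskauer +: excludes Salmonella enterica, Citrobacter freundii — 2 left.
Two candidates remain: Klebsiella aerogenes and Klebsiella pneumoniae.
  ODC: Klebsiella aerogenes +, Klebsiella pneumoniae − — discriminates.
  LDC: + vs + — same for both, does not separate.
  Lac: + vs + — same for both, does not separate.
  PDA: − vs − — same for both, does not separate.
  Urease: Klebsiella aerogenes −, Klebsiella pneumoniae + — discriminates.
  Citrate: + vs + — same for both, does not separate.
  ADH: − vs − — same for both, does not separate.
  H2S: − vs − — same for both, does not separate.

ODC, Urease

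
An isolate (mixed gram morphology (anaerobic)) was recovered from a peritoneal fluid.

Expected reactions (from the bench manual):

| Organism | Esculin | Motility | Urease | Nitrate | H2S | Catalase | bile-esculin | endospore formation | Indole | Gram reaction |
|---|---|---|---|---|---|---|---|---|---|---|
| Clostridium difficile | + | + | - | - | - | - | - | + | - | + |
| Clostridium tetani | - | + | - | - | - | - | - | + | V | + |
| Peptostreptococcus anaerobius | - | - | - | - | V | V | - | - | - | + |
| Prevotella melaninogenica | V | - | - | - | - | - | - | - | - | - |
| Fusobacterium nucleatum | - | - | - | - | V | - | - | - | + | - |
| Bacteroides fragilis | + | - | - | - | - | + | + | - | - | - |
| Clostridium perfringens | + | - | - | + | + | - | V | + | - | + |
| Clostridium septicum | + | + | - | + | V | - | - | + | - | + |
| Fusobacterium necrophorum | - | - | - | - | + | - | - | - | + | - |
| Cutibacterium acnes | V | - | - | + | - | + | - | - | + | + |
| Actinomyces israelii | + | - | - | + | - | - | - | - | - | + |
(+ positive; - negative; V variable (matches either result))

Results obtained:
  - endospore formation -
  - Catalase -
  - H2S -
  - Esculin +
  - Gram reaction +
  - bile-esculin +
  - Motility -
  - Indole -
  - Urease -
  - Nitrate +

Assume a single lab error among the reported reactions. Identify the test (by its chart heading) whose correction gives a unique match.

bile-esculin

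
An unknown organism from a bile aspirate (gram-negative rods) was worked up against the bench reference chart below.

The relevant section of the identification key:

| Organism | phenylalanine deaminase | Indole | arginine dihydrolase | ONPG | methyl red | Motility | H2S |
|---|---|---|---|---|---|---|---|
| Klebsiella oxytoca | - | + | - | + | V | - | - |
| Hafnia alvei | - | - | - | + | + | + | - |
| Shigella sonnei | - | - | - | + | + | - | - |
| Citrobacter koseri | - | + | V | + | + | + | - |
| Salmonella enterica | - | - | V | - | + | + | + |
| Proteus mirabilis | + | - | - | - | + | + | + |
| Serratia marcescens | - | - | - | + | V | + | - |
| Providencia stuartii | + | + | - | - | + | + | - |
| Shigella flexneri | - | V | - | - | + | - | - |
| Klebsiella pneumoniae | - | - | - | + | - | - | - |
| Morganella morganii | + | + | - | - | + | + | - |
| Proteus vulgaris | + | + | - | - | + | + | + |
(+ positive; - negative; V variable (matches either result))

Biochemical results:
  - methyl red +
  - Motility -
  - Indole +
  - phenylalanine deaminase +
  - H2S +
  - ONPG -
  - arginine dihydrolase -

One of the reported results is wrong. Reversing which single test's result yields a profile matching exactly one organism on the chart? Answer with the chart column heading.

Motility

As reported, no row in the chart matches all 7 reactions.
Reversing H2S → still no organism matches.
Reversing methyl red → still no organism matches.
Reversing phenylalanine deaminase → still no organism matches.
Reversing Indole → still no organism matches.
Reversing ONPG → still no organism matches.
Reversing arginine dihydrolase → still no organism matches.
Reversing Motility (to +) → unique match: Proteus vulgaris.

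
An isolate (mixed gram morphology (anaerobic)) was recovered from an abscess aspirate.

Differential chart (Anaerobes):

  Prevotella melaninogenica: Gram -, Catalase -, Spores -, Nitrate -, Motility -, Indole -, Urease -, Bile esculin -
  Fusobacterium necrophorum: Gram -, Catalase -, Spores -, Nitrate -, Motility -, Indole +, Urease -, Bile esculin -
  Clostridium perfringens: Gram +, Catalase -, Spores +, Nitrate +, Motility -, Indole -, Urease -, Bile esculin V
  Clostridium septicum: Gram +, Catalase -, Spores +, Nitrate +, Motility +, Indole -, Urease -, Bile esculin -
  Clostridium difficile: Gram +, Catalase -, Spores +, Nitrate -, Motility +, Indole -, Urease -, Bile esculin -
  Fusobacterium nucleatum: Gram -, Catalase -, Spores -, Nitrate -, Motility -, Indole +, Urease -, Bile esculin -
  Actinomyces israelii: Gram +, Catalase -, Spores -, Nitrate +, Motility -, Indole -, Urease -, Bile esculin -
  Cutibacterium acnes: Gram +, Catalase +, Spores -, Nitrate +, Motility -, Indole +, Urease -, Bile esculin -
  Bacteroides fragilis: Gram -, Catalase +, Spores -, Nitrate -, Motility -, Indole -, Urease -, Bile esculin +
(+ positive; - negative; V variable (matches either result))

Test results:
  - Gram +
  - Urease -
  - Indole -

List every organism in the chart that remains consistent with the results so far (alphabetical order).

Actinomyces israelii, Clostridium difficile, Clostridium perfringens, Clostridium septicum

Urease -: all 9 remaining candidates are consistent.
Gram +: excludes Prevotella melaninogenica, Fusobacterium necrophorum, Fusobacterium nucleatum, Bacteroides fragilis — 5 left.
Indole -: excludes Cutibacterium acnes — 4 left.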